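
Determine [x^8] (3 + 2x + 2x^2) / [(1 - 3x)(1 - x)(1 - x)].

57375

The denominator gives the recurrence a_n = 5a_(n−1) − 7a_(n−2) + 3a_(n−3) for n ≥ 3; the numerator fixes a_0 = 3, a_1 = 17, a_2 = 66.
Iterating: 3, 17, 66, 220, 689, 2103, 6352, 19106, 57375, so a_8 = 57375.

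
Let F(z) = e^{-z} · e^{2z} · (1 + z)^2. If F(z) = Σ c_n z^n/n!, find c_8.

73

The EGF product rule gives c_8 = Σ_{k_1+k_2+k_3=8} C(8; k_1,k_2,k_3) · ∏ g_i(k_i), where e^{-z} gives (-1)^k; e^{2z} gives (2)^k; (1+z)^2 gives the falling factorial (2)_k.
g_1(k) for k = 0…8: 1, -1, 1, -1, 1, -1, 1, -1, 1.
g_2(k) for k = 0…8: 1, 2, 4, 8, 16, 32, 64, 128, 256.
g_3(k) for k = 0…8: 1, 2, 2, 0, 0, 0, 0, 0, 0.
First combine the last two factors: h(k) = Σ_j C(k,j)·g_2(j)·g_3(k−j) for k = 0…8: 1, 4, 14, 44, 128, 352, 928, 2368, 5888.
c_8 = Σ_k C(8,k)·g_1(k)·h(8−k) = 1·1·5888 + 8·(-1)·2368 + 28·1·928 + 56·(-1)·352 + 70·1·128 + 56·(-1)·44 + 28·1·14 + 8·(-1)·4 + 1·1·1 = 5888 − 18944 + 25984 − 19712 + 8960 − 2464 + 392 − 32 + 1 = 73.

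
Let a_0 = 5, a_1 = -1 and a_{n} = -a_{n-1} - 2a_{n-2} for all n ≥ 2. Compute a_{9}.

-13

The ordinary generating function has denominator 1 + q + 2q^2.
Iterating the recurrence: a_0,…,a_{9} = 5, -1, -9, 11, 7, -29, 15, 43, -73, -13.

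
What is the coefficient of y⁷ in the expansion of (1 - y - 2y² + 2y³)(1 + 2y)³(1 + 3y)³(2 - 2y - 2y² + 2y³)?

2378

(1 - y - 2y² + 2y³) has coefficients 1,-1,-2,2 for degrees 0…3.
(1 + 2y)³ has coefficients 1,6,12,8,0,0,0,0 for degrees 0…7.
Multiplying by (1 + 3y)³ gives running coefficients 1,15,93,305,558,540,216,0 for degrees 0…7.
Finally multiplying by (2 - 2y - 2y² + 2y³), the product of all factors after the first has coefficients 2,28,154,396,350,-460,-1154,-396 for degrees 0…7.
[y⁷] = 1·(-396) − 1·(-1154) − 2·(-460) + 2·350 = 2378.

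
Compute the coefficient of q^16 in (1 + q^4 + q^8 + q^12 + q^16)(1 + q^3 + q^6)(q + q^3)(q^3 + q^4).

(1 + q^4 + q^8 + q^12 + q^16) has coefficients 1,0,0,0,1,0,0,0,1,0,0,0,1,0,0,0,1 for degrees 0…16.
(1 + q^3 + q^6) has coefficients 1,0,0,1,0,0,1,0,0,0,0,0,0,0,0,0,0 for degrees 0…16.
Multiplying by (q + q^3) gives running coefficients 0,1,0,1,1,0,1,1,0,1,0,0,0,0,0,0,0 for degrees 0…16.
Finally multiplying by (q^3 + q^4), the product of all factors after the first has coefficients 0,0,0,0,1,1,1,2,1,1,2,1,1,1,0,0,0 for degrees 0…16.
[q^16] = 1·0 + 1·1 + 1·1 + 1·1 + 1·0 = 3.

3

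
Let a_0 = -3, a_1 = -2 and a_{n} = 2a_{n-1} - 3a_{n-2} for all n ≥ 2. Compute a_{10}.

The ordinary generating function has denominator 1 - 2x + 3x^2.
Iterating the recurrence: a_0,…,a_{10} = -3, -2, 5, 16, 17, -14, -79, -116, 5, 358, 701.

701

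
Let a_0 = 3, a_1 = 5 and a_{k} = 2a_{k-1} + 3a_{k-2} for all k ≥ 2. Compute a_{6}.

1459

The ordinary generating function has denominator 1 - 2x - 3x^2.
Iterating the recurrence: a_0,…,a_{6} = 3, 5, 19, 53, 163, 485, 1459.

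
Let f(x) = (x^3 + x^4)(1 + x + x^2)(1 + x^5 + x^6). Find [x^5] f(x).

2

(x^3 + x^4) has coefficients 0,0,0,1,1 for degrees 0…4.
(1 + x + x^2) has coefficients 1,1,1,0,0,0 for degrees 0…5.
Finally multiplying by (1 + x^5 + x^6), the product of all factors after the first has coefficients 1,1,1,0,0,1 for degrees 0…5.
[x^5] = 1·1 + 1·1 = 2.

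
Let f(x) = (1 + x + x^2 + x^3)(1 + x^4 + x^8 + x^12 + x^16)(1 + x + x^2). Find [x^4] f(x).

(1 + x + x^2 + x^3) has coefficients 1,1,1,1 for degrees 0…3.
(1 + x^4 + x^8 + x^12 + x^16) has coefficients 1,0,0,0,1 for degrees 0…4.
Finally multiplying by (1 + x + x^2), the product of all factors after the first has coefficients 1,1,1,0,1 for degrees 0…4.
[x^4] = 1·1 + 1·0 + 1·1 + 1·1 = 3.

3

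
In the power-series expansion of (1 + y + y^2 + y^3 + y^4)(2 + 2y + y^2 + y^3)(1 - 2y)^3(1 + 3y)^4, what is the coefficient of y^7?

445

(1 + y + y^2 + y^3 + y^4) has coefficients 1,1,1,1,1 for degrees 0…4.
(2 + 2y + y^2 + y^3) has coefficients 2,2,1,1,0,0,0,0 for degrees 0…7.
Multiplying by (1 - 2y)^3 gives running coefficients 2,-10,13,3,-10,4,-8,0 for degrees 0…7.
Finally multiplying by (1 + 3y)^4, the product of all factors after the first has coefficients 2,14,1,-165,-190,640,877,-717 for degrees 0…7.
[y^7] = 1·(-717) + 1·877 + 1·640 + 1·(-190) + 1·(-165) = 445.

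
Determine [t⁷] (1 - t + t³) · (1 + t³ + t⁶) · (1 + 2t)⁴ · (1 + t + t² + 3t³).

78

(1 - t + t³) has coefficients 1,-1,0,1 for degrees 0…3.
(1 + t³ + t⁶) has coefficients 1,0,0,1,0,0,1,0 for degrees 0…7.
Multiplying by (1 + 2t)⁴ gives running coefficients 1,8,24,33,24,24,33,24 for degrees 0…7.
Finally multiplying by (1 + t + t² + 3t³), the product of all factors after the first has coefficients 1,9,33,68,105,153,180,153 for degrees 0…7.
[t⁷] = 1·153 − 1·180 + 1·105 = 78.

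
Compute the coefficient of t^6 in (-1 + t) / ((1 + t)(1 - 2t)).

The denominator gives the recurrence a_n = a_(n−1) + 2a_(n−2) for n ≥ 3; the numerator fixes a_0 = -1, a_1 = 0, a_2 = -2.
Iterating: -1, 0, -2, -2, -6, -10, -22, so a_6 = -22.

-22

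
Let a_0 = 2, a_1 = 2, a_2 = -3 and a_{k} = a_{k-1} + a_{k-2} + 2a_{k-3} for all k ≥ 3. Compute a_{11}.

289

The ordinary generating function has denominator 1 - z - z^2 - 2z^3.
Iterating the recurrence: a_0,…,a_{11} = 2, 2, -3, 3, 4, 1, 11, 20, 33, 75, 148, 289.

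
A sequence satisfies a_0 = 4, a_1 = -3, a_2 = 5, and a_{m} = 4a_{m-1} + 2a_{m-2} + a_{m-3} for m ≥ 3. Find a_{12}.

13221508

The ordinary generating function has denominator 1 - 4z - 2z^2 - z^3.
Iterating the recurrence: a_0,…,a_{12} = 4, -3, 5, 18, 79, 357, 1604, 7209, 32401, 145626, 654515, 2941713, 13221508.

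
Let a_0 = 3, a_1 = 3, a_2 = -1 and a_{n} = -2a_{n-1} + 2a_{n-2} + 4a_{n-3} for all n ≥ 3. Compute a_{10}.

The ordinary generating function has denominator 1 + 2x - 2x^2 - 4x^3.
Iterating the recurrence: a_0,…,a_{10} = 3, 3, -1, 20, -30, 96, -172, 416, -792, 1728, -3376.

-3376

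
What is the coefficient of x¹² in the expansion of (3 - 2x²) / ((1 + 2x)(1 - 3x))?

889831

The denominator gives the recurrence a_n = a_(n−1) + 6a_(n−2) for n ≥ 3; the numerator fixes a_0 = 3, a_1 = 3, a_2 = 19.
Iterating: 3, 3, 19, 37, 151, 373, 1279, 3517, 11191, 32293, 99439, 293197, 889831, so a_12 = 889831.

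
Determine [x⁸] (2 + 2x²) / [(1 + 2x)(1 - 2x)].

640

The denominator gives the recurrence a_n = 4a_(n−2) for n ≥ 3; the numerator fixes a_0 = 2, a_1 = 0, a_2 = 10.
Iterating: 2, 0, 10, 0, 40, 0, 160, 0, 640, so a_8 = 640.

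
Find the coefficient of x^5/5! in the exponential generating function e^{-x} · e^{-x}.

The EGF product rule gives c_5 = Σ_{k_1+k_2=5} C(5; k_1,k_2) · ∏ g_i(k_i), where e^{-x} gives (-1)^k; e^{-x} gives (-1)^k.
g_1(k) for k = 0…5: 1, -1, 1, -1, 1, -1.
g_2(k) for k = 0…5: 1, -1, 1, -1, 1, -1.
c_5 = Σ_k C(5,k)·g_1(k)·g_2(5−k) = 1·1·(-1) + 5·(-1)·1 + 10·1·(-1) + 10·(-1)·1 + 5·1·(-1) + 1·(-1)·1 = −1 − 5 − 10 − 10 − 5 − 1 = -32.

-32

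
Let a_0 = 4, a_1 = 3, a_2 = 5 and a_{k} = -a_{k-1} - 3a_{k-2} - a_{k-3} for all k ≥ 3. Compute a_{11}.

-234

The ordinary generating function has denominator 1 + z + 3z^2 + z^3.
Iterating the recurrence: a_0,…,a_{11} = 4, 3, 5, -18, 0, 49, -31, -116, 160, 219, -583, -234.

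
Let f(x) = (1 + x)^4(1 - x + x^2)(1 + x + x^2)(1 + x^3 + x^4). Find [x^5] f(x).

19

(1 + x)^4 has coefficients 1,4,6,4,1 for degrees 0…4.
(1 - x + x^2) has coefficients 1,-1,1,0,0,0 for degrees 0…5.
Multiplying by (1 + x + x^2) gives running coefficients 1,0,1,0,1,0 for degrees 0…5.
Finally multiplying by (1 + x^3 + x^4), the product of all factors after the first has coefficients 1,0,1,1,2,1 for degrees 0…5.
[x^5] = 1·1 + 4·2 + 6·1 + 4·1 + 1·0 = 19.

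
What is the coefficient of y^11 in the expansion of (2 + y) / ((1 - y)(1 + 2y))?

The denominator gives the recurrence a_n = −a_(n−1) + 2a_(n−2) for n ≥ 2; the numerator fixes a_0 = 2, a_1 = -1.
Iterating: 2, -1, 5, -7, 17, -31, 65, -127, 257, -511, 1025, -2047, so a_11 = -2047.

-2047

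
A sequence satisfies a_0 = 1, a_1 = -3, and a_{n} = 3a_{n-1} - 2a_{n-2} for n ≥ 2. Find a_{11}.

-8187

The ordinary generating function has denominator 1 - 3z + 2z^2.
Iterating the recurrence: a_0,…,a_{11} = 1, -3, -11, -27, -59, -123, -251, -507, -1019, -2043, -4091, -8187.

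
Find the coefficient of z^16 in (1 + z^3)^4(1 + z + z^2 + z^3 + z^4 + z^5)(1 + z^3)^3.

56

(1 + z^3)^4 has coefficients 1,0,0,4,0,0,6,0,0,4,0,0,1 for degrees 0…12.
(1 + z + z^2 + z^3 + z^4 + z^5) has coefficients 1,1,1,1,1,1,0,0,0,0,0,0,0,0,0,0,0 for degrees 0…16.
Finally multiplying by (1 + z^3)^3, the product of all factors after the first has coefficients 1,1,1,4,4,4,6,6,6,4,4,4,1,1,1,0,0 for degrees 0…16.
[z^16] = 1·0 + 4·1 + 6·4 + 4·6 + 1·4 = 56.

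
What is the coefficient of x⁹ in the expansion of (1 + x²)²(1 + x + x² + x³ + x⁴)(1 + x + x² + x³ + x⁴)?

8

(1 + x²)² has coefficients 1,0,2,0,1 for degrees 0…4.
(1 + x + x² + x³ + x⁴) has coefficients 1,1,1,1,1,0,0,0,0,0 for degrees 0…9.
Finally multiplying by (1 + x + x² + x³ + x⁴), the product of all factors after the first has coefficients 1,2,3,4,5,4,3,2,1,0 for degrees 0…9.
[x⁹] = 1·0 + 2·2 + 1·4 = 8.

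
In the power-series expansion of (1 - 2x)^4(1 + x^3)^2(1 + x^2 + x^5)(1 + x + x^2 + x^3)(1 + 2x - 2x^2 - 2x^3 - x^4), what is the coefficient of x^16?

91

(1 - 2x)^4 has coefficients 1,-8,24,-32,16 for degrees 0…4.
(1 + x^3)^2 has coefficients 1,0,0,2,0,0,1,0,0,0,0,0,0,0,0,0,0 for degrees 0…16.
Multiplying by (1 + x^2 + x^5) gives running coefficients 1,0,1,2,0,3,1,0,3,0,0,1,0,0,0,0,0 for degrees 0…16.
Multiplying by (1 + x + x^2 + x^3) gives running coefficients 1,1,2,4,3,6,6,4,7,4,3,4,1,1,1,0,0 for degrees 0…16.
Finally multiplying by (1 + 2x - 2x^2 - 2x^3 - x^4), the product of all factors after the first has coefficients 1,3,2,4,4,-1,2,-6,-12,-8,-17,-16,-12,-15,-10,-6,-5 for degrees 0…16.
[x^16] = 1·(-5) − 8·(-6) + 24·(-10) − 32·(-15) + 16·(-12) = 91.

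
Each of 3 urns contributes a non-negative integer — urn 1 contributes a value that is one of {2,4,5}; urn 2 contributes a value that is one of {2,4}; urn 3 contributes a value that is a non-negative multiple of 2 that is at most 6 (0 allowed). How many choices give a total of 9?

2

The generating function for the choices is (q² + q⁴ + q⁵)·(q² + q⁴)·(1 + q² + q⁴ + q⁶); the count is [q⁹].
(q² + q⁴ + q⁵) has coefficients 0,0,1,0,1,1 for degrees 0…5.
(q² + q⁴) has coefficients 0,0,1,0,1,0,0,0,0,0 for degrees 0…9.
Finally multiplying by (1 + q² + q⁴ + q⁶), the product of all factors after the first has coefficients 0,0,1,0,2,0,2,0,2,0 for degrees 0…9.
[q⁹] = 1·0 + 1·0 + 1·2 = 2.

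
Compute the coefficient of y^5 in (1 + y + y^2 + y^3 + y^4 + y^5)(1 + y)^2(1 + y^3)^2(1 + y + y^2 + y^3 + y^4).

(1 + y + y^2 + y^3 + y^4 + y^5) has coefficients 1,1,1,1,1,1 for degrees 0…5.
(1 + y)^2 has coefficients 1,2,1,0,0,0 for degrees 0…5.
Multiplying by (1 + y^3)^2 gives running coefficients 1,2,1,2,4,2 for degrees 0…5.
Finally multiplying by (1 + y + y^2 + y^3 + y^4), the product of all factors after the first has coefficients 1,3,4,6,10,11 for degrees 0…5.
[y^5] = 1·11 + 1·10 + 1·6 + 1·4 + 1·3 + 1·1 = 35.

35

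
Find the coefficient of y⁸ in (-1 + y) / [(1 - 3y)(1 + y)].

The denominator gives the recurrence a_n = 2a_(n−1) + 3a_(n−2) for n ≥ 2; the numerator fixes a_0 = -1, a_1 = -1.
Iterating: -1, -1, -5, -13, -41, -121, -365, -1093, -3281, so a_8 = -3281.

-3281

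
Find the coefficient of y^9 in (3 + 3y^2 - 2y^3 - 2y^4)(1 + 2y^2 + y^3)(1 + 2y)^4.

(3 + 3y^2 - 2y^3 - 2y^4) has coefficients 3,0,3,-2,-2 for degrees 0…4.
(1 + 2y^2 + y^3) has coefficients 1,0,2,1,0,0,0,0,0,0 for degrees 0…9.
Finally multiplying by (1 + 2y)^4, the product of all factors after the first has coefficients 1,8,26,49,72,88,64,16,0,0 for degrees 0…9.
[y^9] = 3·0 + 3·16 − 2·64 − 2·88 = -256.

-256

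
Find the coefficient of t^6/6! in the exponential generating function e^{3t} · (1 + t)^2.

The EGF product rule gives c_6 = Σ_{k_1+k_2=6} C(6; k_1,k_2) · ∏ g_i(k_i), where e^{3t} gives (3)^k; (1+t)^2 gives the falling factorial (2)_k.
g_1(k) for k = 0…6: 1, 3, 9, 27, 81, 243, 729.
g_2(k) for k = 0…6: 1, 2, 2, 0, 0, 0, 0.
c_6 = Σ_k C(6,k)·g_1(k)·g_2(6−k) = 15·81·2 + 6·243·2 + 1·729·1 = 2430 + 2916 + 729 = 6075.

6075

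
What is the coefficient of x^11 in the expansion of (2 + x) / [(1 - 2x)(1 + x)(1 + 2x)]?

Partial fractions give a closed form: a_n = (5/6)·2^n + (-1/3)·(-1)^n + (3/2)·(-2)^n.
At n = 11: a_11 = -1365.

-1365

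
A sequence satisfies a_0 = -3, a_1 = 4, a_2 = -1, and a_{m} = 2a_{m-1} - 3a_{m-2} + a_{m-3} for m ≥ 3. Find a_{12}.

The ordinary generating function has denominator 1 - 2t + 3t^2 - t^3.
Iterating the recurrence: a_0,…,a_{12} = -3, 4, -1, -17, -27, -4, 56, 97, 22, -191, -351, -107, 648.

648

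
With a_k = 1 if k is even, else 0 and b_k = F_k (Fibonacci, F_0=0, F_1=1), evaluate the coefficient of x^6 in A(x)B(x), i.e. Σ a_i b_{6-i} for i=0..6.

This is [x^6] in the product of the two ordinary generating functions.
Σ = 1·8 + 0·5 + 1·3 + 0·2 + 1·1 + 0·1 + 1·0 = 12.

12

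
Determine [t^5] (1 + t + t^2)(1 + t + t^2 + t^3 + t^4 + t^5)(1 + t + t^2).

9

(1 + t + t^2) has coefficients 1,1,1 for degrees 0…2.
(1 + t + t^2 + t^3 + t^4 + t^5) has coefficients 1,1,1,1,1,1 for degrees 0…5.
Finally multiplying by (1 + t + t^2), the product of all factors after the first has coefficients 1,2,3,3,3,3 for degrees 0…5.
[t^5] = 1·3 + 1·3 + 1·3 = 9.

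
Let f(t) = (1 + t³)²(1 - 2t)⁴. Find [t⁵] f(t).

(1 + t³)² has coefficients 1,0,0,2,0,0 for degrees 0…5.
(1 - 2t)⁴ has coefficients 1,-8,24,-32,16,0 for degrees 0…5.
[t⁵] = 1·0 + 2·24 = 48.

48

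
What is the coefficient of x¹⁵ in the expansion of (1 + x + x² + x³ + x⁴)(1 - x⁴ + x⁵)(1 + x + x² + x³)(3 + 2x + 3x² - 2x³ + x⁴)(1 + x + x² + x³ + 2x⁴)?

(1 + x + x² + x³ + x⁴) has coefficients 1,1,1,1,1 for degrees 0…4.
(1 - x⁴ + x⁵) has coefficients 1,0,0,0,-1,1,0,0,0,0,0,0,0,0,0,0 for degrees 0…15.
Multiplying by (1 + x + x² + x³) gives running coefficients 1,1,1,1,-1,0,0,0,1,0,0,0,0,0,0,0 for degrees 0…15.
Multiplying by (3 + 2x + 3x² - 2x³ + x⁴) gives running coefficients 3,5,8,6,1,0,-4,3,2,2,3,-2,1,0,0,0 for degrees 0…15.
Finally multiplying by (1 + x + x² + x³ + 2x⁴), the product of all factors after the first has coefficients 3,8,16,22,26,25,19,12,3,3,2,11,8,6,5,-3 for degrees 0…15.
[x¹⁵] = 1·(-3) + 1·5 + 1·6 + 1·8 + 1·11 = 27.

27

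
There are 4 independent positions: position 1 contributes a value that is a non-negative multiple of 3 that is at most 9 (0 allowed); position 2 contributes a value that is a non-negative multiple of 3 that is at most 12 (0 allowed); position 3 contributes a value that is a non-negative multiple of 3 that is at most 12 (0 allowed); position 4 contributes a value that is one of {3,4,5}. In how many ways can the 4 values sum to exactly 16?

14

The generating function for the choices is (1 + q^3 + q^6 + q^9)·(1 + q^3 + q^6 + q^9 + q^12)·(1 + q^3 + q^6 + q^9 + q^12)·(q^3 + q^4 + q^5); the count is [q^16].
(1 + q^3 + q^6 + q^9) has coefficients 1,0,0,1,0,0,1,0,0,1 for degrees 0…9.
(1 + q^3 + q^6 + q^9 + q^12) has coefficients 1,0,0,1,0,0,1,0,0,1,0,0,1,0,0,0,0 for degrees 0…16.
Multiplying by (1 + q^3 + q^6 + q^9 + q^12) gives running coefficients 1,0,0,2,0,0,3,0,0,4,0,0,5,0,0,4,0 for degrees 0…16.
Finally multiplying by (q^3 + q^4 + q^5), the product of all factors after the first has coefficients 0,0,0,1,1,1,2,2,2,3,3,3,4,4,4,5,5 for degrees 0…16.
[q^16] = 1·5 + 1·4 + 1·3 + 1·2 = 14.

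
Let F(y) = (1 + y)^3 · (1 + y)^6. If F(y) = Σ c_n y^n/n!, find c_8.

362880

The EGF product rule gives c_8 = Σ_{k_1+k_2=8} C(8; k_1,k_2) · ∏ g_i(k_i), where (1+y)^3 gives the falling factorial (3)_k; (1+y)^6 gives the falling factorial (6)_k.
g_1(k) for k = 0…8: 1, 3, 6, 6, 0, 0, 0, 0, 0.
g_2(k) for k = 0…8: 1, 6, 30, 120, 360, 720, 720, 0, 0.
c_8 = Σ_k C(8,k)·g_1(k)·g_2(8−k) = 28·6·720 + 56·6·720 = 120960 + 241920 = 362880.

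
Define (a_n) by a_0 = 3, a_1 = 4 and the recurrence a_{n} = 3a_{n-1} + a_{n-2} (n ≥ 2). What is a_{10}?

210258

The ordinary generating function has denominator 1 - 3t - t^2.
Iterating the recurrence: a_0,…,a_{10} = 3, 4, 15, 49, 162, 535, 1767, 5836, 19275, 63661, 210258.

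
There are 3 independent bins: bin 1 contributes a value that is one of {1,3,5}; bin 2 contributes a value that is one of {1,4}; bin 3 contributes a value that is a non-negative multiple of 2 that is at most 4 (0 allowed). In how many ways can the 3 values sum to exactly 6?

3

The generating function for the choices is (y + y³ + y⁵)·(y + y⁴)·(1 + y² + y⁴); the count is [y⁶].
(y + y³ + y⁵) has coefficients 0,1,0,1,0,1 for degrees 0…5.
(y + y⁴) has coefficients 0,1,0,0,1,0,0 for degrees 0…6.
Finally multiplying by (1 + y² + y⁴), the product of all factors after the first has coefficients 0,1,0,1,1,1,1 for degrees 0…6.
[y⁶] = 1·1 + 1·1 + 1·1 = 3.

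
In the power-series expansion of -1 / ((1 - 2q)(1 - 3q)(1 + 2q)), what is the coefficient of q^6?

Partial fractions give a closed form: a_n = (1)·2^n + (-9/5)·3^n + (-1/5)·(-2)^n.
At n = 6: a_6 = -1261.

-1261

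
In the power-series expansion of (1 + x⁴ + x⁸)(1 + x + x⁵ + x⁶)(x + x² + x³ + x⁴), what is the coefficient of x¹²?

4

(1 + x⁴ + x⁸) has coefficients 1,0,0,0,1,0,0,0,1 for degrees 0…8.
(1 + x + x⁵ + x⁶) has coefficients 1,1,0,0,0,1,1,0,0,0,0,0,0 for degrees 0…12.
Finally multiplying by (x + x² + x³ + x⁴), the product of all factors after the first has coefficients 0,1,2,2,2,1,1,2,2,2,1,0,0 for degrees 0…12.
[x¹²] = 1·0 + 1·2 + 1·2 = 4.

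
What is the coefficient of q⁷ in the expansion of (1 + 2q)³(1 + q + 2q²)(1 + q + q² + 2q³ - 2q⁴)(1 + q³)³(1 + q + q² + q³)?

896

(1 + 2q)³ has coefficients 1,6,12,8 for degrees 0…3.
(1 + q + 2q²) has coefficients 1,1,2,0,0,0,0,0 for degrees 0…7.
Multiplying by (1 + q + q² + 2q³ - 2q⁴) gives running coefficients 1,2,4,5,2,2,-4,0 for degrees 0…7.
Multiplying by (1 + q³)³ gives running coefficients 1,2,4,8,8,14,14,12 for degrees 0…7.
Finally multiplying by (1 + q + q² + q³), the product of all factors after the first has coefficients 1,3,7,15,22,34,44,48 for degrees 0…7.
[q⁷] = 1·48 + 6·44 + 12·34 + 8·22 = 896.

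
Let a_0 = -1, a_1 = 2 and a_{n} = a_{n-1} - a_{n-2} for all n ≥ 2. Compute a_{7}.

2

The ordinary generating function has denominator 1 - q + q^2.
Iterating the recurrence: a_0,…,a_{7} = -1, 2, 3, 1, -2, -3, -1, 2.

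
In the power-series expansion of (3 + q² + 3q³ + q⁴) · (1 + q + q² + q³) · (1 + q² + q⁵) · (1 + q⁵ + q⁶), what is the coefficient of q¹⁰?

29

(3 + q² + 3q³ + q⁴) has coefficients 3,0,1,3,1 for degrees 0…4.
(1 + q + q² + q³) has coefficients 1,1,1,1,0,0,0,0,0,0,0 for degrees 0…10.
Multiplying by (1 + q² + q⁵) gives running coefficients 1,1,2,2,1,2,1,1,1,0,0 for degrees 0…10.
Finally multiplying by (1 + q⁵ + q⁶), the product of all factors after the first has coefficients 1,1,2,2,1,3,3,4,5,3,3 for degrees 0…10.
[q¹⁰] = 3·3 + 1·5 + 3·4 + 1·3 = 29.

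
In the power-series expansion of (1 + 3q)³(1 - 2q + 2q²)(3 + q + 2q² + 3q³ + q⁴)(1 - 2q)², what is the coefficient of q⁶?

(1 + 3q)³ has coefficients 1,9,27,27 for degrees 0…3.
(1 - 2q + 2q²) has coefficients 1,-2,2,0,0,0,0 for degrees 0…6.
Multiplying by (3 + q + 2q² + 3q³ + q⁴) gives running coefficients 3,-5,6,1,-1,4,2 for degrees 0…6.
Finally multiplying by (1 - 2q)², the product of all factors after the first has coefficients 3,-17,38,-43,19,12,-18 for degrees 0…6.
[q⁶] = 1·(-18) + 9·12 + 27·19 + 27·(-43) = -558.

-558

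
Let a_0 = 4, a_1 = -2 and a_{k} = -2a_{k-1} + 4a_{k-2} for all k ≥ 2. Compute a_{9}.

The ordinary generating function has denominator 1 + 2x - 4x^2.
Iterating the recurrence: a_0,…,a_{9} = 4, -2, 20, -48, 176, -544, 1792, -5760, 18688, -60416.

-60416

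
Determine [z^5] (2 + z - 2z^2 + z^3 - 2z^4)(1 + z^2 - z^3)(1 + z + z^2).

-2

(2 + z - 2z^2 + z^3 - 2z^4) has coefficients 2,1,-2,1,-2 for degrees 0…4.
(1 + z^2 - z^3) has coefficients 1,0,1,-1,0,0 for degrees 0…5.
Finally multiplying by (1 + z + z^2), the product of all factors after the first has coefficients 1,1,2,0,0,-1 for degrees 0…5.
[z^5] = 2·(-1) + 1·0 − 2·0 + 1·2 − 2·1 = -2.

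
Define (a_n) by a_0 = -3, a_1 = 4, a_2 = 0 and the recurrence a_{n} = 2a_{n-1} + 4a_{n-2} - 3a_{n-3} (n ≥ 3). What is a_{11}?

113116

The ordinary generating function has denominator 1 - 2t - 4t^2 + 3t^3.
Iterating the recurrence: a_0,…,a_{11} = -3, 4, 0, 25, 38, 176, 429, 1448, 4084, 12673, 37338, 113116.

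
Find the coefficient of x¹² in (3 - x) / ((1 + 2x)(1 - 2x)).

12288

The denominator gives the recurrence a_n = 4a_(n−2) for n ≥ 3; the numerator fixes a_0 = 3, a_1 = -1, a_2 = 12.
Iterating: 3, -1, 12, -4, 48, -16, 192, -64, 768, -256, 3072, -1024, 12288, so a_12 = 12288.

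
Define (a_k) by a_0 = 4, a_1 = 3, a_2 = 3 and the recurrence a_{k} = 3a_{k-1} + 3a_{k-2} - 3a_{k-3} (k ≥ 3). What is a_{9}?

The ordinary generating function has denominator 1 - 3q - 3q^2 + 3q^3.
Iterating the recurrence: a_0,…,a_{9} = 4, 3, 3, 6, 18, 63, 225, 810, 2916, 10503.

10503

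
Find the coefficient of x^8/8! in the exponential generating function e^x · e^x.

256

The EGF product rule gives c_8 = Σ_{k_1+k_2=8} C(8; k_1,k_2) · ∏ g_i(k_i), where e^x gives (1)^k; e^x gives (1)^k.
g_1(k) for k = 0…8: 1, 1, 1, 1, 1, 1, 1, 1, 1.
g_2(k) for k = 0…8: 1, 1, 1, 1, 1, 1, 1, 1, 1.
c_8 = Σ_k C(8,k)·g_1(k)·g_2(8−k) = 1·1·1 + 8·1·1 + 28·1·1 + 56·1·1 + 70·1·1 + 56·1·1 + 28·1·1 + 8·1·1 + 1·1·1 = 1 + 8 + 28 + 56 + 70 + 56 + 28 + 8 + 1 = 256.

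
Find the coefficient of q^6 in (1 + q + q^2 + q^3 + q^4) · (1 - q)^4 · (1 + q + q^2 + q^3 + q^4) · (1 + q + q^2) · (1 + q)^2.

-1

(1 + q + q^2 + q^3 + q^4) has coefficients 1,1,1,1,1 for degrees 0…4.
(1 - q)^4 has coefficients 1,-4,6,-4,1,0,0 for degrees 0…6.
Multiplying by (1 + q + q^2 + q^3 + q^4) gives running coefficients 1,-3,3,-1,0,-1,3 for degrees 0…6.
Multiplying by (1 + q + q^2) gives running coefficients 1,-2,1,-1,2,-2,2 for degrees 0…6.
Finally multiplying by (1 + q)^2, the product of all factors after the first has coefficients 1,0,-2,-1,1,1,0 for degrees 0…6.
[q^6] = 1·0 + 1·1 + 1·1 + 1·(-1) + 1·(-2) = -1.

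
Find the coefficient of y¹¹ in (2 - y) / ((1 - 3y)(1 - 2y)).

879591

The denominator gives the recurrence a_n = 5a_(n−1) − 6a_(n−2) for n ≥ 2; the numerator fixes a_0 = 2, a_1 = 9.
Iterating: 2, 9, 33, 111, 357, 1119, 3453, 10551, 32037, 96879, 292173, 879591, so a_11 = 879591.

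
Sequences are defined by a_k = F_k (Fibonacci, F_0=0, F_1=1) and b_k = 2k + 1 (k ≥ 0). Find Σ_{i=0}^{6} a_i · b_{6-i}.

72

This is [x^6] in the product of the two ordinary generating functions.
Σ = 0·13 + 1·11 + 1·9 + 2·7 + 3·5 + 5·3 + 8·1 = 72.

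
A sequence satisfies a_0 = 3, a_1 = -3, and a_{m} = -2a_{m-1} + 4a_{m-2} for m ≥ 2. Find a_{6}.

1728

The ordinary generating function has denominator 1 + 2q - 4q^2.
Iterating the recurrence: a_0,…,a_{6} = 3, -3, 18, -48, 168, -528, 1728.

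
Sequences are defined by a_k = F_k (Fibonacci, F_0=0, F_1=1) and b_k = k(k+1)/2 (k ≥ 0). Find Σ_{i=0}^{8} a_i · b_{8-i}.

Write out a_i and b_{8-i} for i = 0,…,8 and sum the products.
Σ = 0·36 + 1·28 + 1·21 + 2·15 + 3·10 + 5·6 + 8·3 + 13·1 + 21·0 = 176.

176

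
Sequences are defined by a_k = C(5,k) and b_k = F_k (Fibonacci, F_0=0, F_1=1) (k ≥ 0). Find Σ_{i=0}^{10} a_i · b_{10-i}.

610

The convolution is the t^10 coefficient of A(t)B(t).
Σ = 1·55 + 5·34 + 10·21 + 10·13 + 5·8 + 1·5 + 0·3 + 0·2 + 0·1 + 0·1 + 0·0 = 610.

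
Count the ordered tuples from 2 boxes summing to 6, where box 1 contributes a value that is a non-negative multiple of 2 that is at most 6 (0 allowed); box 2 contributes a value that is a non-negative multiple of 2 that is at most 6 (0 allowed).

4

The generating function for the choices is (1 + z² + z⁴ + z⁶)·(1 + z² + z⁴ + z⁶); the count is [z⁶].
(1 + z² + z⁴ + z⁶) has coefficients 1,0,1,0,1,0,1 for degrees 0…6.
(1 + z² + z⁴ + z⁶) has coefficients 1,0,1,0,1,0,1 for degrees 0…6.
[z⁶] = 1·1 + 1·1 + 1·1 + 1·1 = 4.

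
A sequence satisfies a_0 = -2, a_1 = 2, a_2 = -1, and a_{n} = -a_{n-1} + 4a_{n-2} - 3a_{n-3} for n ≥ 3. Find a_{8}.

The ordinary generating function has denominator 1 + t - 4t^2 + 3t^3.
Iterating the recurrence: a_0,…,a_{8} = -2, 2, -1, 15, -25, 88, -233, 660, -1856.

-1856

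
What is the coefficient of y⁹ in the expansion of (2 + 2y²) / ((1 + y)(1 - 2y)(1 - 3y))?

96708

Partial fractions give a closed form: a_n = (1/3)·(-1)^n + (-10/3)·2^n + (5)·3^n.
At n = 9: a_9 = 96708.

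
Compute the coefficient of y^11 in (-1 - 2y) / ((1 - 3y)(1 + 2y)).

-177147

Partial fractions give a closed form: a_n = (-1)·3^n.
At n = 11: a_11 = -177147.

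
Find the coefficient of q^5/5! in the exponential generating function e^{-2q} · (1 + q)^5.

88

The EGF product rule gives c_5 = Σ_{k_1+k_2=5} C(5; k_1,k_2) · ∏ g_i(k_i), where e^{-2q} gives (-2)^k; (1+q)^5 gives the falling factorial (5)_k.
g_1(k) for k = 0…5: 1, -2, 4, -8, 16, -32.
g_2(k) for k = 0…5: 1, 5, 20, 60, 120, 120.
c_5 = Σ_k C(5,k)·g_1(k)·g_2(5−k) = 1·1·120 + 5·(-2)·120 + 10·4·60 + 10·(-8)·20 + 5·16·5 + 1·(-32)·1 = 120 − 1200 + 2400 − 1600 + 400 − 32 = 88.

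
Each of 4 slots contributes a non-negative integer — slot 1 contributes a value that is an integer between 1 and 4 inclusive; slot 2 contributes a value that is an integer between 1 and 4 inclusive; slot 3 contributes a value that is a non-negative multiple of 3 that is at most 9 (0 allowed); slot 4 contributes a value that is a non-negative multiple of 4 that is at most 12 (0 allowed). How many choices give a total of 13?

15

The generating function for the choices is (y + y² + y³ + y⁴)·(y + y² + y³ + y⁴)·(1 + y³ + y⁶ + y⁹)·(1 + y⁴ + y⁸ + y¹²); the count is [y¹³].
(y + y² + y³ + y⁴) has coefficients 0,1,1,1,1 for degrees 0…4.
(y + y² + y³ + y⁴) has coefficients 0,1,1,1,1,0,0,0,0,0,0,0,0,0 for degrees 0…13.
Multiplying by (1 + y³ + y⁶ + y⁹) gives running coefficients 0,1,1,1,2,1,1,2,1,1,2,1,1,1 for degrees 0…13.
Finally multiplying by (1 + y⁴ + y⁸ + y¹²), the product of all factors after the first has coefficients 0,1,1,1,2,2,2,3,3,3,4,4,4,4 for degrees 0…13.
[y¹³] = 1·4 + 1·4 + 1·4 + 1·3 = 15.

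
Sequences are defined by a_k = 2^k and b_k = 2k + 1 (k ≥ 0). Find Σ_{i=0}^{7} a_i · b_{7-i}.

749

The convolution is the t^7 coefficient of A(t)B(t).
Σ = 1·15 + 2·13 + 4·11 + 8·9 + 16·7 + 32·5 + 64·3 + 128·1 = 749.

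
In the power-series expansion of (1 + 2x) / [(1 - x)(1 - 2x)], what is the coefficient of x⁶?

253

The denominator gives the recurrence a_n = 3a_(n−1) − 2a_(n−2) for n ≥ 3; the numerator fixes a_0 = 1, a_1 = 5, a_2 = 13.
Iterating: 1, 5, 13, 29, 61, 125, 253, so a_6 = 253.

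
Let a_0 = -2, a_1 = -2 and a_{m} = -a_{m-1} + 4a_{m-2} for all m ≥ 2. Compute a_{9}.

1198

The ordinary generating function has denominator 1 + q - 4q^2.
Iterating the recurrence: a_0,…,a_{9} = -2, -2, -6, -2, -22, 14, -102, 158, -566, 1198.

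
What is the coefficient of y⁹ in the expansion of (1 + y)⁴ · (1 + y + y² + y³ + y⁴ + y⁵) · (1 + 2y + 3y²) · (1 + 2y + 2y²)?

(1 + y)⁴ has coefficients 1,4,6,4,1 for degrees 0…4.
(1 + y + y² + y³ + y⁴ + y⁵) has coefficients 1,1,1,1,1,1,0,0,0,0 for degrees 0…9.
Multiplying by (1 + 2y + 3y²) gives running coefficients 1,3,6,6,6,6,5,3,0,0 for degrees 0…9.
Finally multiplying by (1 + 2y + 2y²), the product of all factors after the first has coefficients 1,5,14,24,30,30,29,25,16,6 for degrees 0…9.
[y⁹] = 1·6 + 4·16 + 6·25 + 4·29 + 1·30 = 366.

366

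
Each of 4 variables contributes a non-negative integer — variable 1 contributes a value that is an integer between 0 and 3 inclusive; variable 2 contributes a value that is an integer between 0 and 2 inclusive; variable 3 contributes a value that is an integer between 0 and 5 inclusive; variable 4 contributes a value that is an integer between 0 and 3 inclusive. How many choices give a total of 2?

10

The generating function for the choices is (1 + q + q^2 + q^3)·(1 + q + q^2)·(1 + q + q^2 + q^3 + q^4 + q^5)·(1 + q + q^2 + q^3); the count is [q^2].
(1 + q + q^2 + q^3) has coefficients 1,1,1 for degrees 0…2.
(1 + q + q^2) has coefficients 1,1,1 for degrees 0…2.
Multiplying by (1 + q + q^2 + q^3 + q^4 + q^5) gives running coefficients 1,2,3 for degrees 0…2.
Finally multiplying by (1 + q + q^2 + q^3), the product of all factors after the first has coefficients 1,3,6 for degrees 0…2.
[q^2] = 1·6 + 1·3 + 1·1 = 10.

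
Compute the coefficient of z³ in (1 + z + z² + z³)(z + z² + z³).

(1 + z + z² + z³) has coefficients 1,1,1,1 for degrees 0…3.
(z + z² + z³) has coefficients 0,1,1,1 for degrees 0…3.
[z³] = 1·1 + 1·1 + 1·1 + 1·0 = 3.

3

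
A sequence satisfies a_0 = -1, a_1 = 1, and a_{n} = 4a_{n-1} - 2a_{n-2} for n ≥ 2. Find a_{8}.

The ordinary generating function has denominator 1 - 4t + 2t^2.
Iterating the recurrence: a_0,…,a_{8} = -1, 1, 6, 22, 76, 260, 888, 3032, 10352.

10352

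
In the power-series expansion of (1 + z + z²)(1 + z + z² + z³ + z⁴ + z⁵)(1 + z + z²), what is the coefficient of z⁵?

9

(1 + z + z²) has coefficients 1,1,1 for degrees 0…2.
(1 + z + z² + z³ + z⁴ + z⁵) has coefficients 1,1,1,1,1,1 for degrees 0…5.
Finally multiplying by (1 + z + z²), the product of all factors after the first has coefficients 1,2,3,3,3,3 for degrees 0…5.
[z⁵] = 1·3 + 1·3 + 1·3 = 9.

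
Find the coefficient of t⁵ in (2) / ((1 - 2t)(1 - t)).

Partial fractions give a closed form: a_n = (4)·2^n + (-2)·1^n.
At n = 5: a_5 = 126.

126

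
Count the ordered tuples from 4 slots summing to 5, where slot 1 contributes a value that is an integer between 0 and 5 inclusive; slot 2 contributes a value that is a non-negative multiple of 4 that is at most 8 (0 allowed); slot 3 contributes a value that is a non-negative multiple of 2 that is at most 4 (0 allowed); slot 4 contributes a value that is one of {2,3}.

The generating function for the choices is (1 + x + x^2 + x^3 + x^4 + x^5)·(1 + x^4 + x^8)·(1 + x^2 + x^4)·(x^2 + x^3); the count is [x^5].
(1 + x + x^2 + x^3 + x^4 + x^5) has coefficients 1,1,1,1,1,1 for degrees 0…5.
(1 + x^4 + x^8) has coefficients 1,0,0,0,1,0 for degrees 0…5.
Multiplying by (1 + x^2 + x^4) gives running coefficients 1,0,1,0,2,0 for degrees 0…5.
Finally multiplying by (x^2 + x^3), the product of all factors after the first has coefficients 0,0,1,1,1,1 for degrees 0…5.
[x^5] = 1·1 + 1·1 + 1·1 + 1·1 + 1·0 + 1·0 = 4.

4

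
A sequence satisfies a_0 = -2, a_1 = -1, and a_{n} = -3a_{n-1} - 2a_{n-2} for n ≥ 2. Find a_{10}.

3067

The ordinary generating function has denominator 1 + 3y + 2y^2.
Iterating the recurrence: a_0,…,a_{10} = -2, -1, 7, -19, 43, -91, 187, -379, 763, -1531, 3067.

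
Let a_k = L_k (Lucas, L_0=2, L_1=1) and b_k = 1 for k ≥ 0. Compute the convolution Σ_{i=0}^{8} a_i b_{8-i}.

Write out a_i and b_{8-i} for i = 0,…,8 and sum the products.
Σ = 2·1 + 1·1 + 3·1 + 4·1 + 7·1 + 11·1 + 18·1 + 29·1 + 47·1 = 122.

122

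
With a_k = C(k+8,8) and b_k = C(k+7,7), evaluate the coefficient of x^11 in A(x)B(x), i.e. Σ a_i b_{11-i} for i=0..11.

Write out a_i and b_{11-i} for i = 0,…,11 and sum the products.
Σ = 1·31824 + 9·19448 + 45·11440 + 165·6435 + 495·3432 + 1287·1716 + 3003·792 + 6435·330 + 12870·120 + 24310·36 + 43758·8 + 75582·1 = 13037895.

13037895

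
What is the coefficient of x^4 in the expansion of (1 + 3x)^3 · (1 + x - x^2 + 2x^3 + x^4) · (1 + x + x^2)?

101

(1 + 3x)^3 has coefficients 1,9,27,27 for degrees 0…3.
(1 + x - x^2 + 2x^3 + x^4) has coefficients 1,1,-1,2,1 for degrees 0…4.
Finally multiplying by (1 + x + x^2), the product of all factors after the first has coefficients 1,2,1,2,2 for degrees 0…4.
[x^4] = 1·2 + 9·2 + 27·1 + 27·2 = 101.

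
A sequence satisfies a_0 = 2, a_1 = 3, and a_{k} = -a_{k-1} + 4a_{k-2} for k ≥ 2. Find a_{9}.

-33

The ordinary generating function has denominator 1 + q - 4q^2.
Iterating the recurrence: a_0,…,a_{9} = 2, 3, 5, 7, 13, 15, 37, 23, 125, -33.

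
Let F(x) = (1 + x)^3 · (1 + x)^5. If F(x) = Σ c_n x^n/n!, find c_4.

The EGF product rule gives c_4 = Σ_{k_1+k_2=4} C(4; k_1,k_2) · ∏ g_i(k_i), where (1+x)^3 gives the falling factorial (3)_k; (1+x)^5 gives the falling factorial (5)_k.
g_1(k) for k = 0…4: 1, 3, 6, 6, 0.
g_2(k) for k = 0…4: 1, 5, 20, 60, 120.
c_4 = Σ_k C(4,k)·g_1(k)·g_2(4−k) = 1·1·120 + 4·3·60 + 6·6·20 + 4·6·5 = 120 + 720 + 720 + 120 = 1680.

1680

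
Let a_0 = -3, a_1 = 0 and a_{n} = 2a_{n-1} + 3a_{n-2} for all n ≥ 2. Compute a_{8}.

The ordinary generating function has denominator 1 - 2y - 3y^2.
Iterating the recurrence: a_0,…,a_{8} = -3, 0, -9, -18, -63, -180, -549, -1638, -4923.

-4923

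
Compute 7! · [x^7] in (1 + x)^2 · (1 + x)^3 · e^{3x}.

The EGF product rule gives c_7 = Σ_{k_1+k_2+k_3=7} C(7; k_1,k_2,k_3) · ∏ g_i(k_i), where (1+x)^2 gives the falling factorial (2)_k; (1+x)^3 gives the falling factorial (3)_k; e^{3x} gives (3)^k.
g_1(k) for k = 0…7: 1, 2, 2, 0, 0, 0, 0, 0.
g_2(k) for k = 0…7: 1, 3, 6, 6, 0, 0, 0, 0.
g_3(k) for k = 0…7: 1, 3, 9, 27, 81, 243, 729, 2187.
First combine the last two factors: h(k) = Σ_j C(k,j)·g_2(j)·g_3(k−j) for k = 0…7: 1, 6, 33, 168, 801, 3618, 15633, 65124.
c_7 = Σ_k C(7,k)·g_1(k)·h(7−k) = 1·1·65124 + 7·2·15633 + 21·2·3618 = 65124 + 218862 + 151956 = 435942.

435942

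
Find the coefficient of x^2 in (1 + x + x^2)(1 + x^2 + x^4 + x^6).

(1 + x + x^2) has coefficients 1,1,1 for degrees 0…2.
(1 + x^2 + x^4 + x^6) has coefficients 1,0,1 for degrees 0…2.
[x^2] = 1·1 + 1·0 + 1·1 = 2.

2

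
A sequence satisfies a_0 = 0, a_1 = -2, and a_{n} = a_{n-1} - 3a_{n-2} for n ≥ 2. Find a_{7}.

The ordinary generating function has denominator 1 - t + 3t^2.
Iterating the recurrence: a_0,…,a_{7} = 0, -2, -2, 4, 10, -2, -32, -26.

-26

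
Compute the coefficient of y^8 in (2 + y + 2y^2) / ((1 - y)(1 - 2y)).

1531

The denominator gives the recurrence a_n = 3a_(n−1) − 2a_(n−2) for n ≥ 3; the numerator fixes a_0 = 2, a_1 = 7, a_2 = 19.
Iterating: 2, 7, 19, 43, 91, 187, 379, 763, 1531, so a_8 = 1531.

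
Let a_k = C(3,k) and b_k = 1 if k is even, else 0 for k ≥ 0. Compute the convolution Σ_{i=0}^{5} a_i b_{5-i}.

Write out a_i and b_{5-i} for i = 0,…,5 and sum the products.
Σ = 1·0 + 3·1 + 3·0 + 1·1 + 0·0 + 0·1 = 4.

4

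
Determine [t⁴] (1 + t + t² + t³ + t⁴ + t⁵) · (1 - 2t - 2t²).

(1 + t + t² + t³ + t⁴ + t⁵) has coefficients 1,1,1,1,1 for degrees 0…4.
(1 - 2t - 2t²) has coefficients 1,-2,-2,0,0 for degrees 0…4.
[t⁴] = 1·0 + 1·0 + 1·(-2) + 1·(-2) + 1·1 = -3.

-3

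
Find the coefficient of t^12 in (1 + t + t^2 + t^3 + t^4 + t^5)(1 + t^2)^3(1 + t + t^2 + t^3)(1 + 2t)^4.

1574

(1 + t + t^2 + t^3 + t^4 + t^5) has coefficients 1,1,1,1,1,1 for degrees 0…5.
(1 + t^2)^3 has coefficients 1,0,3,0,3,0,1,0,0,0,0,0,0 for degrees 0…12.
Multiplying by (1 + t + t^2 + t^3) gives running coefficients 1,1,4,4,6,6,4,4,1,1,0,0,0 for degrees 0…12.
Finally multiplying by (1 + 2t)^4, the product of all factors after the first has coefficients 1,9,36,92,182,294,388,436,417,329,224,120,48 for degrees 0…12.
[t^12] = 1·48 + 1·120 + 1·224 + 1·329 + 1·417 + 1·436 = 1574.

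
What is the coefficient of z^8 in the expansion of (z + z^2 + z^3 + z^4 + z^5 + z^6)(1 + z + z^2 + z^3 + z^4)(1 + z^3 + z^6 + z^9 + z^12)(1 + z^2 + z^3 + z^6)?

(z + z^2 + z^3 + z^4 + z^5 + z^6) has coefficients 0,1,1,1,1,1,1 for degrees 0…6.
(1 + z + z^2 + z^3 + z^4) has coefficients 1,1,1,1,1,0,0,0,0 for degrees 0…8.
Multiplying by (1 + z^3 + z^6 + z^9 + z^12) gives running coefficients 1,1,1,2,2,1,2,2,1 for degrees 0…8.
Finally multiplying by (1 + z^2 + z^3 + z^6), the product of all factors after the first has coefficients 1,1,2,4,4,4,7,6,5 for degrees 0…8.
[z^8] = 1·6 + 1·7 + 1·4 + 1·4 + 1·4 + 1·2 = 27.

27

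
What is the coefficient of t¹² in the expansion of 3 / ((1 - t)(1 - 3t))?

Partial fractions give a closed form: a_n = (-3/2)·1^n + (9/2)·3^n.
At n = 12: a_12 = 2391483.

2391483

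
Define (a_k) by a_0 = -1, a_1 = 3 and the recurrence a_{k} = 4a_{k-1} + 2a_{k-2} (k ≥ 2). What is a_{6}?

4040

The ordinary generating function has denominator 1 - 4q - 2q^2.
Iterating the recurrence: a_0,…,a_{6} = -1, 3, 10, 46, 204, 908, 4040.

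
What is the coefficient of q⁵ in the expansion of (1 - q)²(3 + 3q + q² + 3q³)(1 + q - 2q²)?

(1 - q)² has coefficients 1,-2,1 for degrees 0…2.
(3 + 3q + q² + 3q³) has coefficients 3,3,1,3,0,0 for degrees 0…5.
Finally multiplying by (1 + q - 2q²), the product of all factors after the first has coefficients 3,6,-2,-2,1,-6 for degrees 0…5.
[q⁵] = 1·(-6) − 2·1 + 1·(-2) = -10.

-10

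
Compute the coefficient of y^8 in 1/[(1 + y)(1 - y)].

1

The denominator gives the recurrence a_n = a_(n−2) for n ≥ 2; the numerator fixes a_0 = 1, a_1 = 0.
Iterating: 1, 0, 1, 0, 1, 0, 1, 0, 1, so a_8 = 1.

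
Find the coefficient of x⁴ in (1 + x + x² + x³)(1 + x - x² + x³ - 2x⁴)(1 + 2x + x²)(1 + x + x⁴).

11

(1 + x + x² + x³) has coefficients 1,1,1,1 for degrees 0…3.
(1 + x - x² + x³ - 2x⁴) has coefficients 1,1,-1,1,-2 for degrees 0…4.
Multiplying by (1 + 2x + x²) gives running coefficients 1,3,2,0,-1 for degrees 0…4.
Finally multiplying by (1 + x + x⁴), the product of all factors after the first has coefficients 1,4,5,2,0 for degrees 0…4.
[x⁴] = 1·0 + 1·2 + 1·5 + 1·4 = 11.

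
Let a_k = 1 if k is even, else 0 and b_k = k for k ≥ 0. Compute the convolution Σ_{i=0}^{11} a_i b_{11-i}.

Write out a_i and b_{11-i} for i = 0,…,11 and sum the products.
Σ = 1·11 + 0·10 + 1·9 + 0·8 + 1·7 + 0·6 + 1·5 + 0·4 + 1·3 + 0·2 + 1·1 + 0·0 = 36.

36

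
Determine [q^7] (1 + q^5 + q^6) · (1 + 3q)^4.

66

(1 + q^5 + q^6) has coefficients 1,0,0,0,0,1,1 for degrees 0…6.
(1 + 3q)^4 has coefficients 1,12,54,108,81,0,0,0 for degrees 0…7.
[q^7] = 1·0 + 1·54 + 1·12 = 66.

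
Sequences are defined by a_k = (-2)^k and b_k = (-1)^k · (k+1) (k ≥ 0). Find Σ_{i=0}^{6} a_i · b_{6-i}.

247

The convolution is the t^6 coefficient of A(t)B(t).
Σ = 1·7 − 2·(-6) + 4·5 − 8·(-4) + 16·3 − 32·(-2) + 64·1 = 247.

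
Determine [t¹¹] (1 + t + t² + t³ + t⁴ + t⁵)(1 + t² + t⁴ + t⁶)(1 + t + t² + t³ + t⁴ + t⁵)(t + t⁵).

28

(1 + t + t² + t³ + t⁴ + t⁵) has coefficients 1,1,1,1,1,1 for degrees 0…5.
(1 + t² + t⁴ + t⁶) has coefficients 1,0,1,0,1,0,1,0,0,0,0,0 for degrees 0…11.
Multiplying by (1 + t + t² + t³ + t⁴ + t⁵) gives running coefficients 1,1,2,2,3,3,3,3,2,2,1,1 for degrees 0…11.
Finally multiplying by (t + t⁵), the product of all factors after the first has coefficients 0,1,1,2,2,4,4,5,5,5,5,4 for degrees 0…11.
[t¹¹] = 1·4 + 1·5 + 1·5 + 1·5 + 1·5 + 1·4 = 28.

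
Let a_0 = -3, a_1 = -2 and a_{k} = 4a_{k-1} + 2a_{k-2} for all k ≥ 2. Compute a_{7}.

-23600

The ordinary generating function has denominator 1 - 4y - 2y^2.
Iterating the recurrence: a_0,…,a_{7} = -3, -2, -14, -60, -268, -1192, -5304, -23600.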